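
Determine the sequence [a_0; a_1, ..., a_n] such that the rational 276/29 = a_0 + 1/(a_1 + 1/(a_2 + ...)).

Run the Euclidean algorithm on 276 and 29; the successive quotients are the partial quotients a_0, a_1, ... (each step inverts the fractional part left over by the previous one):
  276 = 9*29 + 15, so a_0 = 9.
  29 = 1*15 + 14, so a_1 = 1.
  15 = 1*14 + 1, so a_2 = 1.
  14 = 14*1 + 0, so a_3 = 14.
The remainder reaches 0 after 4 divisions, so the expansion has 4 partial quotients, read off in order.

[9; 1, 1, 14]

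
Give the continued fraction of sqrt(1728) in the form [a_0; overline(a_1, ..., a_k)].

[41; overline(1, 1, 3, 8, 1, 19, 1, 8, 3, 1, 1, 82)]

Write x_i = (sqrt(1728) + m_i)/d_i with (m_0, d_0) = (0, 1). a_0 = floor(sqrt(1728)) = 41, since 41^2 = 1681 <= 1728 < 1764 = 42^2.
Iterate m_{i+1} = d_i*a_i - m_i, d_{i+1} = (1728 - m_{i+1}^2)/d_i, a_{i+1} = floor((a_0 + m_{i+1})/d_{i+1}):
  m_1 = 1*41 - 0 = 41, d_1 = (1728 - 41^2)/1 = 47/1 = 47, a_1 = floor((41 + 41)/47) = 1.
  m_2 = 47*1 - 41 = 6, d_2 = (1728 - 6^2)/47 = 1692/47 = 36, a_2 = floor((41 + 6)/36) = 1.
  m_3 = 36*1 - 6 = 30, d_3 = (1728 - 30^2)/36 = 828/36 = 23, a_3 = floor((41 + 30)/23) = 3.
  m_4 = 23*3 - 30 = 39, d_4 = (1728 - 39^2)/23 = 207/23 = 9, a_4 = floor((41 + 39)/9) = 8.
  m_5 = 9*8 - 39 = 33, d_5 = (1728 - 33^2)/9 = 639/9 = 71, a_5 = floor((41 + 33)/71) = 1.
  m_6 = 71*1 - 33 = 38, d_6 = (1728 - 38^2)/71 = 284/71 = 4, a_6 = floor((41 + 38)/4) = 19.
  m_7 = 4*19 - 38 = 38, d_7 = (1728 - 38^2)/4 = 284/4 = 71, a_7 = floor((41 + 38)/71) = 1.
  m_8 = 71*1 - 38 = 33, d_8 = (1728 - 33^2)/71 = 639/71 = 9, a_8 = floor((41 + 33)/9) = 8.
  m_9 = 9*8 - 33 = 39, d_9 = (1728 - 39^2)/9 = 207/9 = 23, a_9 = floor((41 + 39)/23) = 3.
  m_10 = 23*3 - 39 = 30, d_10 = (1728 - 30^2)/23 = 828/23 = 36, a_10 = floor((41 + 30)/36) = 1.
  m_11 = 36*1 - 30 = 6, d_11 = (1728 - 6^2)/36 = 1692/36 = 47, a_11 = floor((41 + 6)/47) = 1.
  m_12 = 47*1 - 6 = 41, d_12 = (1728 - 41^2)/47 = 47/47 = 1, a_12 = floor((41 + 41)/1) = 82.
  m_13 = 1*82 - 41 = 41, d_13 = (1728 - 41^2)/1 = 47/1 = 47: (m_13, d_13) = (m_1, d_1) = (41, 47), so from here the quotients repeat a_1, ..., a_12; the period length is 12.
Hence the expansion of sqrt(1728) is a_0 = 41 followed by the repeating block 1, 1, 3, 8, 1, 19, 1, 8, 3, 1, 1, 82 (period 12).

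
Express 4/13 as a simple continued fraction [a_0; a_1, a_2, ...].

[0; 3, 4]

Run the Euclidean algorithm on 4 and 13; the successive quotients are the partial quotients a_0, a_1, ... (each step inverts the fractional part left over by the previous one):
  4 = 0*13 + 4, so a_0 = 0.
  13 = 3*4 + 1, so a_1 = 3.
  4 = 4*1 + 0, so a_2 = 4.
The remainder reaches 0 after 3 divisions, so the expansion has 3 partial quotients, read off in order.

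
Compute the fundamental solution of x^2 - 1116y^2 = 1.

(x, y) = (4620799, 138320)

First expand sqrt(1116) as a continued fraction. With x_i = (sqrt(1116) + m_i)/d_i and (m_0, d_0) = (0, 1): a_0 = floor(sqrt(1116)) = 33, since 33^2 = 1089 <= 1116 < 1156 = 34^2.
Iterate m_{i+1} = d_i*a_i - m_i, d_{i+1} = (1116 - m_{i+1}^2)/d_i, a_{i+1} = floor((a_0 + m_{i+1})/d_{i+1}):
  m_1 = 1*33 - 0 = 33, d_1 = (1116 - 33^2)/1 = 27/1 = 27, a_1 = floor((33 + 33)/27) = 2.
  m_2 = 27*2 - 33 = 21, d_2 = (1116 - 21^2)/27 = 675/27 = 25, a_2 = floor((33 + 21)/25) = 2.
  m_3 = 25*2 - 21 = 29, d_3 = (1116 - 29^2)/25 = 275/25 = 11, a_3 = floor((33 + 29)/11) = 5.
  m_4 = 11*5 - 29 = 26, d_4 = (1116 - 26^2)/11 = 440/11 = 40, a_4 = floor((33 + 26)/40) = 1.
  m_5 = 40*1 - 26 = 14, d_5 = (1116 - 14^2)/40 = 920/40 = 23, a_5 = floor((33 + 14)/23) = 2.
  m_6 = 23*2 - 14 = 32, d_6 = (1116 - 32^2)/23 = 92/23 = 4, a_6 = floor((33 + 32)/4) = 16.
  m_7 = 4*16 - 32 = 32, d_7 = (1116 - 32^2)/4 = 92/4 = 23, a_7 = floor((33 + 32)/23) = 2.
  m_8 = 23*2 - 32 = 14, d_8 = (1116 - 14^2)/23 = 920/23 = 40, a_8 = floor((33 + 14)/40) = 1.
  m_9 = 40*1 - 14 = 26, d_9 = (1116 - 26^2)/40 = 440/40 = 11, a_9 = floor((33 + 26)/11) = 5.
  m_10 = 11*5 - 26 = 29, d_10 = (1116 - 29^2)/11 = 275/11 = 25, a_10 = floor((33 + 29)/25) = 2.
  m_11 = 25*2 - 29 = 21, d_11 = (1116 - 21^2)/25 = 675/25 = 27, a_11 = floor((33 + 21)/27) = 2.
  m_12 = 27*2 - 21 = 33, d_12 = (1116 - 33^2)/27 = 27/27 = 1, a_12 = floor((33 + 33)/1) = 66.
  m_13 = 1*66 - 33 = 33, d_13 = (1116 - 33^2)/1 = 27/1 = 27: (m_13, d_13) = (m_1, d_1) = (33, 27), so from here the quotients repeat a_1, ..., a_12; the period length is 12.
So sqrt(1116) = [33; (2, 2, 5, 1, 2, 16, 2, 1, 5, 2, 2, 66)] with period length k = 12.
k is even, so the fundamental solution of x^2 - 1116y^2 = 1 is (p_{k-1}, q_{k-1}) = (p_11, q_11); compute convergents through index 11.
Convergents (p_i = a_i*p_{i-1} + p_{i-2}, q_i = a_i*q_{i-1} + q_{i-2} with p_{-2}=0, p_{-1}=1, q_{-2}=1, q_{-1}=0):
  i=0: a_0=33, p_0 = 33*1 + 0 = 33, q_0 = 33*0 + 1 = 1.
  i=1: a_1=2, p_1 = 2*33 + 1 = 67, q_1 = 2*1 + 0 = 2.
  i=2: a_2=2, p_2 = 2*67 + 33 = 167, q_2 = 2*2 + 1 = 5.
  i=3: a_3=5, p_3 = 5*167 + 67 = 902, q_3 = 5*5 + 2 = 27.
  i=4: a_4=1, p_4 = 1*902 + 167 = 1069, q_4 = 1*27 + 5 = 32.
  i=5: a_5=2, p_5 = 2*1069 + 902 = 3040, q_5 = 2*32 + 27 = 91.
  i=6: a_6=16, p_6 = 16*3040 + 1069 = 49709, q_6 = 16*91 + 32 = 1488.
  i=7: a_7=2, p_7 = 2*49709 + 3040 = 102458, q_7 = 2*1488 + 91 = 3067.
  i=8: a_8=1, p_8 = 1*102458 + 49709 = 152167, q_8 = 1*3067 + 1488 = 4555.
  i=9: a_9=5, p_9 = 5*152167 + 102458 = 863293, q_9 = 5*4555 + 3067 = 25842.
  i=10: a_10=2, p_10 = 2*863293 + 152167 = 1878753, q_10 = 2*25842 + 4555 = 56239.
  i=11: a_11=2, p_11 = 2*1878753 + 863293 = 4620799, q_11 = 2*56239 + 25842 = 138320.
Check: 4620799^2 - 1116*138320^2 = 21351783398401 - 21351783398400 = 1, so (x, y) = (4620799, 138320) solves the equation, and by the theorem it is the least positive solution.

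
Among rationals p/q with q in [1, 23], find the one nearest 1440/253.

Expand x = 1440/253 as a continued fraction with the Euclidean algorithm:
  1440 = 5*253 + 175, so a_0 = 5.
  253 = 1*175 + 78, so a_1 = 1.
  175 = 2*78 + 19, so a_2 = 2.
  78 = 4*19 + 2, so a_3 = 4.
  19 = 9*2 + 1, so a_4 = 9.
  2 = 2*1 + 0, so a_5 = 2.
so x = [5; 1, 2, 4, 9, 2].
Convergents (p_i = a_i*p_{i-1} + p_{i-2}, q_i = a_i*q_{i-1} + q_{i-2} with p_{-2}=0, p_{-1}=1, q_{-2}=1, q_{-1}=0), until the denominator exceeds 23:
  i=0: a_0=5, p_0 = 5*1 + 0 = 5, q_0 = 5*0 + 1 = 1.
  i=1: a_1=1, p_1 = 1*5 + 1 = 6, q_1 = 1*1 + 0 = 1.
  i=2: a_2=2, p_2 = 2*6 + 5 = 17, q_2 = 2*1 + 1 = 3.
  i=3: a_3=4, p_3 = 4*17 + 6 = 74, q_3 = 4*3 + 1 = 13.
  i=4: a_4=9, p_4 = 9*74 + 17 = 683, q_4 = 9*13 + 3 = 120.
q_4 = 120 > 23, so the last convergent with denominator <= 23 is p_3/q_3 = 74/13.
The closest fraction with denominator <= 23 is either p_3/q_3 or the intermediate fraction (k*p_3 + p_2)/(k*q_3 + q_2) with the largest k >= 1 whose denominator stays <= 23; these approach x as k grows, and every other convergent or intermediate fraction in range is farther away.
Largest k: floor((23 - q_2)/q_3) = floor((23 - 3)/13) = 1.
That gives (1*74 + 17)/(1*13 + 3) = 91/16.
Compare the errors: |x - 74/13| = |1440*13 - 74*253|/(253*13) = 2/3289, and |x - 91/16| = |1440*16 - 91*253|/(253*16) = 17/4048.
Cross-multiplying, 2*4048 = 8096 < 55913 = 17*3289, so 2/3289 is smaller: the convergent 74/13 is closer to x than 91/16.

74/13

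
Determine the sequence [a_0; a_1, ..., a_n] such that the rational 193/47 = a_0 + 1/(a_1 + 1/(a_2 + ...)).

Run the Euclidean algorithm on 193 and 47; the successive quotients are the partial quotients a_0, a_1, ... (each step inverts the fractional part left over by the previous one):
  193 = 4*47 + 5, so a_0 = 4.
  47 = 9*5 + 2, so a_1 = 9.
  5 = 2*2 + 1, so a_2 = 2.
  2 = 2*1 + 0, so a_3 = 2.
The remainder reaches 0 after 4 divisions, so the expansion has 4 partial quotients, read off in order.

[4; 9, 2, 2]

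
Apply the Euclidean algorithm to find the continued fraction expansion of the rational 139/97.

Run the Euclidean algorithm on 139 and 97; the successive quotients are the partial quotients a_0, a_1, ... (each step inverts the fractional part left over by the previous one):
  139 = 1*97 + 42, so a_0 = 1.
  97 = 2*42 + 13, so a_1 = 2.
  42 = 3*13 + 3, so a_2 = 3.
  13 = 4*3 + 1, so a_3 = 4.
  3 = 3*1 + 0, so a_4 = 3.
The remainder reaches 0 after 5 divisions, so the expansion has 5 partial quotients, read off in order.

[1; 2, 3, 4, 3]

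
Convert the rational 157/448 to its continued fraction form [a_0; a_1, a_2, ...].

[0; 2, 1, 5, 1, 4, 1, 3]

Run the Euclidean algorithm on 157 and 448; the successive quotients are the partial quotients a_0, a_1, ... (each step inverts the fractional part left over by the previous one):
  157 = 0*448 + 157, so a_0 = 0.
  448 = 2*157 + 134, so a_1 = 2.
  157 = 1*134 + 23, so a_2 = 1.
  134 = 5*23 + 19, so a_3 = 5.
  23 = 1*19 + 4, so a_4 = 1.
  19 = 4*4 + 3, so a_5 = 4.
  4 = 1*3 + 1, so a_6 = 1.
  3 = 3*1 + 0, so a_7 = 3.
The remainder reaches 0 after 8 divisions, so the expansion has 8 partial quotients, read off in order.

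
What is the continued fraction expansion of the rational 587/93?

[6; 3, 4, 1, 5]

Run the Euclidean algorithm on 587 and 93; the successive quotients are the partial quotients a_0, a_1, ... (each step inverts the fractional part left over by the previous one):
  587 = 6*93 + 29, so a_0 = 6.
  93 = 3*29 + 6, so a_1 = 3.
  29 = 4*6 + 5, so a_2 = 4.
  6 = 1*5 + 1, so a_3 = 1.
  5 = 5*1 + 0, so a_4 = 5.
The remainder reaches 0 after 5 divisions, so the expansion has 5 partial quotients, read off in order.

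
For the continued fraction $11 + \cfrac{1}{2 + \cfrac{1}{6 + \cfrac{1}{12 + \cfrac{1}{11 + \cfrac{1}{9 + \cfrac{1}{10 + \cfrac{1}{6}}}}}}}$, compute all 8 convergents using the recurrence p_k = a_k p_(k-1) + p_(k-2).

11/1, 23/2, 149/13, 1811/158, 20070/1751, 182441/15917, 1844480/160921, 11249321/981443

Using the convergent recurrence p_i = a_i*p_{i-1} + p_{i-2}, q_i = a_i*q_{i-1} + q_{i-2} with p_{-2}=0, p_{-1}=1, q_{-2}=1, q_{-1}=0:
  i=0: a_0=11, p_0 = 11*1 + 0 = 11, q_0 = 11*0 + 1 = 1.
  i=1: a_1=2, p_1 = 2*11 + 1 = 23, q_1 = 2*1 + 0 = 2.
  i=2: a_2=6, p_2 = 6*23 + 11 = 149, q_2 = 6*2 + 1 = 13.
  i=3: a_3=12, p_3 = 12*149 + 23 = 1811, q_3 = 12*13 + 2 = 158.
  i=4: a_4=11, p_4 = 11*1811 + 149 = 20070, q_4 = 11*158 + 13 = 1751.
  i=5: a_5=9, p_5 = 9*20070 + 1811 = 182441, q_5 = 9*1751 + 158 = 15917.
  i=6: a_6=10, p_6 = 10*182441 + 20070 = 1844480, q_6 = 10*15917 + 1751 = 160921.
  i=7: a_7=6, p_7 = 6*1844480 + 182441 = 11249321, q_7 = 6*160921 + 15917 = 981443.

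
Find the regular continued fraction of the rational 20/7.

Run the Euclidean algorithm on 20 and 7; the successive quotients are the partial quotients a_0, a_1, ... (each step inverts the fractional part left over by the previous one):
  20 = 2*7 + 6, so a_0 = 2.
  7 = 1*6 + 1, so a_1 = 1.
  6 = 6*1 + 0, so a_2 = 6.
The remainder reaches 0 after 3 divisions, so the expansion has 3 partial quotients, read off in order.

[2; 1, 6]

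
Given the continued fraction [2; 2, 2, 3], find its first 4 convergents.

2/1, 5/2, 12/5, 41/17

Using the convergent recurrence p_i = a_i*p_{i-1} + p_{i-2}, q_i = a_i*q_{i-1} + q_{i-2} with p_{-2}=0, p_{-1}=1, q_{-2}=1, q_{-1}=0:
  i=0: a_0=2, p_0 = 2*1 + 0 = 2, q_0 = 2*0 + 1 = 1.
  i=1: a_1=2, p_1 = 2*2 + 1 = 5, q_1 = 2*1 + 0 = 2.
  i=2: a_2=2, p_2 = 2*5 + 2 = 12, q_2 = 2*2 + 1 = 5.
  i=3: a_3=3, p_3 = 3*12 + 5 = 41, q_3 = 3*5 + 2 = 17.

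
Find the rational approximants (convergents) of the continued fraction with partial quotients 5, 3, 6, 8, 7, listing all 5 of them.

Using the convergent recurrence p_i = a_i*p_{i-1} + p_{i-2}, q_i = a_i*q_{i-1} + q_{i-2} with p_{-2}=0, p_{-1}=1, q_{-2}=1, q_{-1}=0:
  i=0: a_0=5, p_0 = 5*1 + 0 = 5, q_0 = 5*0 + 1 = 1.
  i=1: a_1=3, p_1 = 3*5 + 1 = 16, q_1 = 3*1 + 0 = 3.
  i=2: a_2=6, p_2 = 6*16 + 5 = 101, q_2 = 6*3 + 1 = 19.
  i=3: a_3=8, p_3 = 8*101 + 16 = 824, q_3 = 8*19 + 3 = 155.
  i=4: a_4=7, p_4 = 7*824 + 101 = 5869, q_4 = 7*155 + 19 = 1104.

5/1, 16/3, 101/19, 824/155, 5869/1104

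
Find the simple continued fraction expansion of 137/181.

Run the Euclidean algorithm on 137 and 181; the successive quotients are the partial quotients a_0, a_1, ... (each step inverts the fractional part left over by the previous one):
  137 = 0*181 + 137, so a_0 = 0.
  181 = 1*137 + 44, so a_1 = 1.
  137 = 3*44 + 5, so a_2 = 3.
  44 = 8*5 + 4, so a_3 = 8.
  5 = 1*4 + 1, so a_4 = 1.
  4 = 4*1 + 0, so a_5 = 4.
The remainder reaches 0 after 6 divisions, so the expansion has 6 partial quotients, read off in order.

[0; 1, 3, 8, 1, 4]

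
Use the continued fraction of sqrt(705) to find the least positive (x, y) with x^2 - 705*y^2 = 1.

(x, y) = (237161, 8932)

First expand sqrt(705) as a continued fraction. With x_i = (sqrt(705) + m_i)/d_i and (m_0, d_0) = (0, 1): a_0 = floor(sqrt(705)) = 26, since 26^2 = 676 <= 705 < 729 = 27^2.
Iterate m_{i+1} = d_i*a_i - m_i, d_{i+1} = (705 - m_{i+1}^2)/d_i, a_{i+1} = floor((a_0 + m_{i+1})/d_{i+1}):
  m_1 = 1*26 - 0 = 26, d_1 = (705 - 26^2)/1 = 29/1 = 29, a_1 = floor((26 + 26)/29) = 1.
  m_2 = 29*1 - 26 = 3, d_2 = (705 - 3^2)/29 = 696/29 = 24, a_2 = floor((26 + 3)/24) = 1.
  m_3 = 24*1 - 3 = 21, d_3 = (705 - 21^2)/24 = 264/24 = 11, a_3 = floor((26 + 21)/11) = 4.
  m_4 = 11*4 - 21 = 23, d_4 = (705 - 23^2)/11 = 176/11 = 16, a_4 = floor((26 + 23)/16) = 3.
  m_5 = 16*3 - 23 = 25, d_5 = (705 - 25^2)/16 = 80/16 = 5, a_5 = floor((26 + 25)/5) = 10.
  m_6 = 5*10 - 25 = 25, d_6 = (705 - 25^2)/5 = 80/5 = 16, a_6 = floor((26 + 25)/16) = 3.
  m_7 = 16*3 - 25 = 23, d_7 = (705 - 23^2)/16 = 176/16 = 11, a_7 = floor((26 + 23)/11) = 4.
  m_8 = 11*4 - 23 = 21, d_8 = (705 - 21^2)/11 = 264/11 = 24, a_8 = floor((26 + 21)/24) = 1.
  m_9 = 24*1 - 21 = 3, d_9 = (705 - 3^2)/24 = 696/24 = 29, a_9 = floor((26 + 3)/29) = 1.
  m_10 = 29*1 - 3 = 26, d_10 = (705 - 26^2)/29 = 29/29 = 1, a_10 = floor((26 + 26)/1) = 52.
  m_11 = 1*52 - 26 = 26, d_11 = (705 - 26^2)/1 = 29/1 = 29: (m_11, d_11) = (m_1, d_1) = (26, 29), so from here the quotients repeat a_1, ..., a_10; the period length is 10.
So sqrt(705) = [26; (1, 1, 4, 3, 10, 3, 4, 1, 1, 52)] with period length k = 10.
k is even, so the fundamental solution of x^2 - 705y^2 = 1 is (p_{k-1}, q_{k-1}) = (p_9, q_9); compute convergents through index 9.
Convergents (p_i = a_i*p_{i-1} + p_{i-2}, q_i = a_i*q_{i-1} + q_{i-2} with p_{-2}=0, p_{-1}=1, q_{-2}=1, q_{-1}=0):
  i=0: a_0=26, p_0 = 26*1 + 0 = 26, q_0 = 26*0 + 1 = 1.
  i=1: a_1=1, p_1 = 1*26 + 1 = 27, q_1 = 1*1 + 0 = 1.
  i=2: a_2=1, p_2 = 1*27 + 26 = 53, q_2 = 1*1 + 1 = 2.
  i=3: a_3=4, p_3 = 4*53 + 27 = 239, q_3 = 4*2 + 1 = 9.
  i=4: a_4=3, p_4 = 3*239 + 53 = 770, q_4 = 3*9 + 2 = 29.
  i=5: a_5=10, p_5 = 10*770 + 239 = 7939, q_5 = 10*29 + 9 = 299.
  i=6: a_6=3, p_6 = 3*7939 + 770 = 24587, q_6 = 3*299 + 29 = 926.
  i=7: a_7=4, p_7 = 4*24587 + 7939 = 106287, q_7 = 4*926 + 299 = 4003.
  i=8: a_8=1, p_8 = 1*106287 + 24587 = 130874, q_8 = 1*4003 + 926 = 4929.
  i=9: a_9=1, p_9 = 1*130874 + 106287 = 237161, q_9 = 1*4929 + 4003 = 8932.
Check: 237161^2 - 705*8932^2 = 56245339921 - 56245339920 = 1, so (x, y) = (237161, 8932) solves the equation, and by the theorem it is the least positive solution.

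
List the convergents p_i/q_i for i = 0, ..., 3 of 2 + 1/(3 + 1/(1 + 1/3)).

2/1, 7/3, 9/4, 34/15

Using the convergent recurrence p_i = a_i*p_{i-1} + p_{i-2}, q_i = a_i*q_{i-1} + q_{i-2} with p_{-2}=0, p_{-1}=1, q_{-2}=1, q_{-1}=0:
  i=0: a_0=2, p_0 = 2*1 + 0 = 2, q_0 = 2*0 + 1 = 1.
  i=1: a_1=3, p_1 = 3*2 + 1 = 7, q_1 = 3*1 + 0 = 3.
  i=2: a_2=1, p_2 = 1*7 + 2 = 9, q_2 = 1*3 + 1 = 4.
  i=3: a_3=3, p_3 = 3*9 + 7 = 34, q_3 = 3*4 + 3 = 15.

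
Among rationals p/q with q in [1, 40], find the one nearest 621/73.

332/39

Expand x = 621/73 as a continued fraction with the Euclidean algorithm:
  621 = 8*73 + 37, so a_0 = 8.
  73 = 1*37 + 36, so a_1 = 1.
  37 = 1*36 + 1, so a_2 = 1.
  36 = 36*1 + 0, so a_3 = 36.
so x = [8; 1, 1, 36].
Convergents (p_i = a_i*p_{i-1} + p_{i-2}, q_i = a_i*q_{i-1} + q_{i-2} with p_{-2}=0, p_{-1}=1, q_{-2}=1, q_{-1}=0), until the denominator exceeds 40:
  i=0: a_0=8, p_0 = 8*1 + 0 = 8, q_0 = 8*0 + 1 = 1.
  i=1: a_1=1, p_1 = 1*8 + 1 = 9, q_1 = 1*1 + 0 = 1.
  i=2: a_2=1, p_2 = 1*9 + 8 = 17, q_2 = 1*1 + 1 = 2.
  i=3: a_3=36, p_3 = 36*17 + 9 = 621, q_3 = 36*2 + 1 = 73.
q_3 = 73 > 40, so the last convergent with denominator <= 40 is p_2/q_2 = 17/2.
The closest fraction with denominator <= 40 is either p_2/q_2 or the intermediate fraction (k*p_2 + p_1)/(k*q_2 + q_1) with the largest k >= 1 whose denominator stays <= 40; these approach x as k grows, and every other convergent or intermediate fraction in range is farther away.
Largest k: floor((40 - q_1)/q_2) = floor((40 - 1)/2) = 19.
That gives (19*17 + 9)/(19*2 + 1) = 332/39.
Compare the errors: |x - 17/2| = |621*2 - 17*73|/(73*2) = 1/146, and |x - 332/39| = |621*39 - 332*73|/(73*39) = 17/2847.
Cross-multiplying, 17*146 = 2482 < 2847 = 1*2847, so 17/2847 is smaller: the intermediate fraction 332/39 is closer to x than 17/2.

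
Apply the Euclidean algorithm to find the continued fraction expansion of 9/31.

[0; 3, 2, 4]

Run the Euclidean algorithm on 9 and 31; the successive quotients are the partial quotients a_0, a_1, ... (each step inverts the fractional part left over by the previous one):
  9 = 0*31 + 9, so a_0 = 0.
  31 = 3*9 + 4, so a_1 = 3.
  9 = 2*4 + 1, so a_2 = 2.
  4 = 4*1 + 0, so a_3 = 4.
The remainder reaches 0 after 4 divisions, so the expansion has 4 partial quotients, read off in order.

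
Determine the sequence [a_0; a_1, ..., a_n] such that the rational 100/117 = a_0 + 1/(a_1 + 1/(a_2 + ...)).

Run the Euclidean algorithm on 100 and 117; the successive quotients are the partial quotients a_0, a_1, ... (each step inverts the fractional part left over by the previous one):
  100 = 0*117 + 100, so a_0 = 0.
  117 = 1*100 + 17, so a_1 = 1.
  100 = 5*17 + 15, so a_2 = 5.
  17 = 1*15 + 2, so a_3 = 1.
  15 = 7*2 + 1, so a_4 = 7.
  2 = 2*1 + 0, so a_5 = 2.
The remainder reaches 0 after 6 divisions, so the expansion has 6 partial quotients, read off in order.

[0; 1, 5, 1, 7, 2]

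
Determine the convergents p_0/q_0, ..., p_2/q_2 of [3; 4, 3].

Using the convergent recurrence p_i = a_i*p_{i-1} + p_{i-2}, q_i = a_i*q_{i-1} + q_{i-2} with p_{-2}=0, p_{-1}=1, q_{-2}=1, q_{-1}=0:
  i=0: a_0=3, p_0 = 3*1 + 0 = 3, q_0 = 3*0 + 1 = 1.
  i=1: a_1=4, p_1 = 4*3 + 1 = 13, q_1 = 4*1 + 0 = 4.
  i=2: a_2=3, p_2 = 3*13 + 3 = 42, q_2 = 3*4 + 1 = 13.

3/1, 13/4, 42/13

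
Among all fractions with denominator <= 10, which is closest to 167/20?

25/3

Expand x = 167/20 as a continued fraction with the Euclidean algorithm:
  167 = 8*20 + 7, so a_0 = 8.
  20 = 2*7 + 6, so a_1 = 2.
  7 = 1*6 + 1, so a_2 = 1.
  6 = 6*1 + 0, so a_3 = 6.
so x = [8; 2, 1, 6].
Convergents (p_i = a_i*p_{i-1} + p_{i-2}, q_i = a_i*q_{i-1} + q_{i-2} with p_{-2}=0, p_{-1}=1, q_{-2}=1, q_{-1}=0), until the denominator exceeds 10:
  i=0: a_0=8, p_0 = 8*1 + 0 = 8, q_0 = 8*0 + 1 = 1.
  i=1: a_1=2, p_1 = 2*8 + 1 = 17, q_1 = 2*1 + 0 = 2.
  i=2: a_2=1, p_2 = 1*17 + 8 = 25, q_2 = 1*2 + 1 = 3.
  i=3: a_3=6, p_3 = 6*25 + 17 = 167, q_3 = 6*3 + 2 = 20.
q_3 = 20 > 10, so the last convergent with denominator <= 10 is p_2/q_2 = 25/3.
The closest fraction with denominator <= 10 is either p_2/q_2 or the intermediate fraction (k*p_2 + p_1)/(k*q_2 + q_1) with the largest k >= 1 whose denominator stays <= 10; these approach x as k grows, and every other convergent or intermediate fraction in range is farther away.
Largest k: floor((10 - q_1)/q_2) = floor((10 - 2)/3) = 2.
That gives (2*25 + 17)/(2*3 + 2) = 67/8.
Compare the errors: |x - 25/3| = |167*3 - 25*20|/(20*3) = 1/60, and |x - 67/8| = |167*8 - 67*20|/(20*8) = 4/160.
Cross-multiplying, 1*160 = 160 < 240 = 4*60, so 1/60 is smaller: the convergent 25/3 is closer to x than 67/8.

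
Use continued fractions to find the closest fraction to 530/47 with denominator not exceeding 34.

327/29

Expand x = 530/47 as a continued fraction with the Euclidean algorithm:
  530 = 11*47 + 13, so a_0 = 11.
  47 = 3*13 + 8, so a_1 = 3.
  13 = 1*8 + 5, so a_2 = 1.
  8 = 1*5 + 3, so a_3 = 1.
  5 = 1*3 + 2, so a_4 = 1.
  3 = 1*2 + 1, so a_5 = 1.
  2 = 2*1 + 0, so a_6 = 2.
so x = [11; 3, 1, 1, 1, 1, 2].
Convergents (p_i = a_i*p_{i-1} + p_{i-2}, q_i = a_i*q_{i-1} + q_{i-2} with p_{-2}=0, p_{-1}=1, q_{-2}=1, q_{-1}=0), until the denominator exceeds 34:
  i=0: a_0=11, p_0 = 11*1 + 0 = 11, q_0 = 11*0 + 1 = 1.
  i=1: a_1=3, p_1 = 3*11 + 1 = 34, q_1 = 3*1 + 0 = 3.
  i=2: a_2=1, p_2 = 1*34 + 11 = 45, q_2 = 1*3 + 1 = 4.
  i=3: a_3=1, p_3 = 1*45 + 34 = 79, q_3 = 1*4 + 3 = 7.
  i=4: a_4=1, p_4 = 1*79 + 45 = 124, q_4 = 1*7 + 4 = 11.
  i=5: a_5=1, p_5 = 1*124 + 79 = 203, q_5 = 1*11 + 7 = 18.
  i=6: a_6=2, p_6 = 2*203 + 124 = 530, q_6 = 2*18 + 11 = 47.
q_6 = 47 > 34, so the last convergent with denominator <= 34 is p_5/q_5 = 203/18.
The closest fraction with denominator <= 34 is either p_5/q_5 or the intermediate fraction (k*p_5 + p_4)/(k*q_5 + q_4) with the largest k >= 1 whose denominator stays <= 34; these approach x as k grows, and every other convergent or intermediate fraction in range is farther away.
Largest k: floor((34 - q_4)/q_5) = floor((34 - 11)/18) = 1.
That gives (1*203 + 124)/(1*18 + 11) = 327/29.
Compare the errors: |x - 203/18| = |530*18 - 203*47|/(47*18) = 1/846, and |x - 327/29| = |530*29 - 327*47|/(47*29) = 1/1363.
Cross-multiplying, 1*846 = 846 < 1363 = 1*1363, so 1/1363 is smaller: the intermediate fraction 327/29 is closer to x than 203/18.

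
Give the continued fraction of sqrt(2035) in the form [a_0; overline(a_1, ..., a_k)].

Write x_i = (sqrt(2035) + m_i)/d_i with (m_0, d_0) = (0, 1). a_0 = floor(sqrt(2035)) = 45, since 45^2 = 2025 <= 2035 < 2116 = 46^2.
Iterate m_{i+1} = d_i*a_i - m_i, d_{i+1} = (2035 - m_{i+1}^2)/d_i, a_{i+1} = floor((a_0 + m_{i+1})/d_{i+1}):
  m_1 = 1*45 - 0 = 45, d_1 = (2035 - 45^2)/1 = 10/1 = 10, a_1 = floor((45 + 45)/10) = 9.
  m_2 = 10*9 - 45 = 45, d_2 = (2035 - 45^2)/10 = 10/10 = 1, a_2 = floor((45 + 45)/1) = 90.
  m_3 = 1*90 - 45 = 45, d_3 = (2035 - 45^2)/1 = 10/1 = 10: (m_3, d_3) = (m_1, d_1) = (45, 10), so from here the quotients repeat a_1, a_2; the period length is 2.
Hence the expansion of sqrt(2035) is a_0 = 45 followed by the repeating block 9, 90 (period 2).

[45; overline(9, 90)]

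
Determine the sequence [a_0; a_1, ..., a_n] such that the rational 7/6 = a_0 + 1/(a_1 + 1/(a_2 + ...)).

[1; 6]

Run the Euclidean algorithm on 7 and 6; the successive quotients are the partial quotients a_0, a_1, ... (each step inverts the fractional part left over by the previous one):
  7 = 1*6 + 1, so a_0 = 1.
  6 = 6*1 + 0, so a_1 = 6.
The remainder reaches 0 after 2 divisions, so the expansion has 2 partial quotients, read off in order.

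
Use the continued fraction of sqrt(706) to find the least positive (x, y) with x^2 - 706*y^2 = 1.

First expand sqrt(706) as a continued fraction. With x_i = (sqrt(706) + m_i)/d_i and (m_0, d_0) = (0, 1): a_0 = floor(sqrt(706)) = 26, since 26^2 = 676 <= 706 < 729 = 27^2.
Iterate m_{i+1} = d_i*a_i - m_i, d_{i+1} = (706 - m_{i+1}^2)/d_i, a_{i+1} = floor((a_0 + m_{i+1})/d_{i+1}):
  m_1 = 1*26 - 0 = 26, d_1 = (706 - 26^2)/1 = 30/1 = 30, a_1 = floor((26 + 26)/30) = 1.
  m_2 = 30*1 - 26 = 4, d_2 = (706 - 4^2)/30 = 690/30 = 23, a_2 = floor((26 + 4)/23) = 1.
  m_3 = 23*1 - 4 = 19, d_3 = (706 - 19^2)/23 = 345/23 = 15, a_3 = floor((26 + 19)/15) = 3.
  m_4 = 15*3 - 19 = 26, d_4 = (706 - 26^2)/15 = 30/15 = 2, a_4 = floor((26 + 26)/2) = 26.
  m_5 = 2*26 - 26 = 26, d_5 = (706 - 26^2)/2 = 30/2 = 15, a_5 = floor((26 + 26)/15) = 3.
  m_6 = 15*3 - 26 = 19, d_6 = (706 - 19^2)/15 = 345/15 = 23, a_6 = floor((26 + 19)/23) = 1.
  m_7 = 23*1 - 19 = 4, d_7 = (706 - 4^2)/23 = 690/23 = 30, a_7 = floor((26 + 4)/30) = 1.
  m_8 = 30*1 - 4 = 26, d_8 = (706 - 26^2)/30 = 30/30 = 1, a_8 = floor((26 + 26)/1) = 52.
  m_9 = 1*52 - 26 = 26, d_9 = (706 - 26^2)/1 = 30/1 = 30: (m_9, d_9) = (m_1, d_1) = (26, 30), so from here the quotients repeat a_1, ..., a_8; the period length is 8.
So sqrt(706) = [26; (1, 1, 3, 26, 3, 1, 1, 52)] with period length k = 8.
k is even, so the fundamental solution of x^2 - 706y^2 = 1 is (p_{k-1}, q_{k-1}) = (p_7, q_7); compute convergents through index 7.
Convergents (p_i = a_i*p_{i-1} + p_{i-2}, q_i = a_i*q_{i-1} + q_{i-2} with p_{-2}=0, p_{-1}=1, q_{-2}=1, q_{-1}=0):
  i=0: a_0=26, p_0 = 26*1 + 0 = 26, q_0 = 26*0 + 1 = 1.
  i=1: a_1=1, p_1 = 1*26 + 1 = 27, q_1 = 1*1 + 0 = 1.
  i=2: a_2=1, p_2 = 1*27 + 26 = 53, q_2 = 1*1 + 1 = 2.
  i=3: a_3=3, p_3 = 3*53 + 27 = 186, q_3 = 3*2 + 1 = 7.
  i=4: a_4=26, p_4 = 26*186 + 53 = 4889, q_4 = 26*7 + 2 = 184.
  i=5: a_5=3, p_5 = 3*4889 + 186 = 14853, q_5 = 3*184 + 7 = 559.
  i=6: a_6=1, p_6 = 1*14853 + 4889 = 19742, q_6 = 1*559 + 184 = 743.
  i=7: a_7=1, p_7 = 1*19742 + 14853 = 34595, q_7 = 1*743 + 559 = 1302.
Check: 34595^2 - 706*1302^2 = 1196814025 - 1196814024 = 1, so (x, y) = (34595, 1302) solves the equation, and by the theorem it is the least positive solution.

(x, y) = (34595, 1302)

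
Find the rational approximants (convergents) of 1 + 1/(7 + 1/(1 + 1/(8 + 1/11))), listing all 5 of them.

Using the convergent recurrence p_i = a_i*p_{i-1} + p_{i-2}, q_i = a_i*q_{i-1} + q_{i-2} with p_{-2}=0, p_{-1}=1, q_{-2}=1, q_{-1}=0:
  i=0: a_0=1, p_0 = 1*1 + 0 = 1, q_0 = 1*0 + 1 = 1.
  i=1: a_1=7, p_1 = 7*1 + 1 = 8, q_1 = 7*1 + 0 = 7.
  i=2: a_2=1, p_2 = 1*8 + 1 = 9, q_2 = 1*7 + 1 = 8.
  i=3: a_3=8, p_3 = 8*9 + 8 = 80, q_3 = 8*8 + 7 = 71.
  i=4: a_4=11, p_4 = 11*80 + 9 = 889, q_4 = 11*71 + 8 = 789.

1/1, 8/7, 9/8, 80/71, 889/789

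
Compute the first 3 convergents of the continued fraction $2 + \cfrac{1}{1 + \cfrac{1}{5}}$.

Using the convergent recurrence p_i = a_i*p_{i-1} + p_{i-2}, q_i = a_i*q_{i-1} + q_{i-2} with p_{-2}=0, p_{-1}=1, q_{-2}=1, q_{-1}=0:
  i=0: a_0=2, p_0 = 2*1 + 0 = 2, q_0 = 2*0 + 1 = 1.
  i=1: a_1=1, p_1 = 1*2 + 1 = 3, q_1 = 1*1 + 0 = 1.
  i=2: a_2=5, p_2 = 5*3 + 2 = 17, q_2 = 5*1 + 1 = 6.

2/1, 3/1, 17/6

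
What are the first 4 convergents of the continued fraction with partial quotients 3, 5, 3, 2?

3/1, 16/5, 51/16, 118/37

Using the convergent recurrence p_i = a_i*p_{i-1} + p_{i-2}, q_i = a_i*q_{i-1} + q_{i-2} with p_{-2}=0, p_{-1}=1, q_{-2}=1, q_{-1}=0:
  i=0: a_0=3, p_0 = 3*1 + 0 = 3, q_0 = 3*0 + 1 = 1.
  i=1: a_1=5, p_1 = 5*3 + 1 = 16, q_1 = 5*1 + 0 = 5.
  i=2: a_2=3, p_2 = 3*16 + 3 = 51, q_2 = 3*5 + 1 = 16.
  i=3: a_3=2, p_3 = 2*51 + 16 = 118, q_3 = 2*16 + 5 = 37.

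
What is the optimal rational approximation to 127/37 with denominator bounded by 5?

Expand x = 127/37 as a continued fraction with the Euclidean algorithm:
  127 = 3*37 + 16, so a_0 = 3.
  37 = 2*16 + 5, so a_1 = 2.
  16 = 3*5 + 1, so a_2 = 3.
  5 = 5*1 + 0, so a_3 = 5.
so x = [3; 2, 3, 5].
Convergents (p_i = a_i*p_{i-1} + p_{i-2}, q_i = a_i*q_{i-1} + q_{i-2} with p_{-2}=0, p_{-1}=1, q_{-2}=1, q_{-1}=0), until the denominator exceeds 5:
  i=0: a_0=3, p_0 = 3*1 + 0 = 3, q_0 = 3*0 + 1 = 1.
  i=1: a_1=2, p_1 = 2*3 + 1 = 7, q_1 = 2*1 + 0 = 2.
  i=2: a_2=3, p_2 = 3*7 + 3 = 24, q_2 = 3*2 + 1 = 7.
q_2 = 7 > 5, so the last convergent with denominator <= 5 is p_1/q_1 = 7/2.
The closest fraction with denominator <= 5 is either p_1/q_1 or the intermediate fraction (k*p_1 + p_0)/(k*q_1 + q_0) with the largest k >= 1 whose denominator stays <= 5; these approach x as k grows, and every other convergent or intermediate fraction in range is farther away.
Largest k: floor((5 - q_0)/q_1) = floor((5 - 1)/2) = 2.
That gives (2*7 + 3)/(2*2 + 1) = 17/5.
Compare the errors: |x - 7/2| = |127*2 - 7*37|/(37*2) = 5/74, and |x - 17/5| = |127*5 - 17*37|/(37*5) = 6/185.
Cross-multiplying, 6*74 = 444 < 925 = 5*185, so 6/185 is smaller: the intermediate fraction 17/5 is closer to x than 7/2.

17/5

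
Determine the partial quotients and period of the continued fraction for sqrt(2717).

[52; (8, 104)]

Write x_i = (sqrt(2717) + m_i)/d_i with (m_0, d_0) = (0, 1). a_0 = floor(sqrt(2717)) = 52, since 52^2 = 2704 <= 2717 < 2809 = 53^2.
Iterate m_{i+1} = d_i*a_i - m_i, d_{i+1} = (2717 - m_{i+1}^2)/d_i, a_{i+1} = floor((a_0 + m_{i+1})/d_{i+1}):
  m_1 = 1*52 - 0 = 52, d_1 = (2717 - 52^2)/1 = 13/1 = 13, a_1 = floor((52 + 52)/13) = 8.
  m_2 = 13*8 - 52 = 52, d_2 = (2717 - 52^2)/13 = 13/13 = 1, a_2 = floor((52 + 52)/1) = 104.
  m_3 = 1*104 - 52 = 52, d_3 = (2717 - 52^2)/1 = 13/1 = 13: (m_3, d_3) = (m_1, d_1) = (52, 13), so from here the quotients repeat a_1, a_2; the period length is 2.
Hence the expansion of sqrt(2717) is a_0 = 52 followed by the repeating block 8, 104 (period 2).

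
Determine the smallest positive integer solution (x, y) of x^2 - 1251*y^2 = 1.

First expand sqrt(1251) as a continued fraction. With x_i = (sqrt(1251) + m_i)/d_i and (m_0, d_0) = (0, 1): a_0 = floor(sqrt(1251)) = 35, since 35^2 = 1225 <= 1251 < 1296 = 36^2.
Iterate m_{i+1} = d_i*a_i - m_i, d_{i+1} = (1251 - m_{i+1}^2)/d_i, a_{i+1} = floor((a_0 + m_{i+1})/d_{i+1}):
  m_1 = 1*35 - 0 = 35, d_1 = (1251 - 35^2)/1 = 26/1 = 26, a_1 = floor((35 + 35)/26) = 2.
  m_2 = 26*2 - 35 = 17, d_2 = (1251 - 17^2)/26 = 962/26 = 37, a_2 = floor((35 + 17)/37) = 1.
  m_3 = 37*1 - 17 = 20, d_3 = (1251 - 20^2)/37 = 851/37 = 23, a_3 = floor((35 + 20)/23) = 2.
  m_4 = 23*2 - 20 = 26, d_4 = (1251 - 26^2)/23 = 575/23 = 25, a_4 = floor((35 + 26)/25) = 2.
  m_5 = 25*2 - 26 = 24, d_5 = (1251 - 24^2)/25 = 675/25 = 27, a_5 = floor((35 + 24)/27) = 2.
  m_6 = 27*2 - 24 = 30, d_6 = (1251 - 30^2)/27 = 351/27 = 13, a_6 = floor((35 + 30)/13) = 5.
  m_7 = 13*5 - 30 = 35, d_7 = (1251 - 35^2)/13 = 26/13 = 2, a_7 = floor((35 + 35)/2) = 35.
  m_8 = 2*35 - 35 = 35, d_8 = (1251 - 35^2)/2 = 26/2 = 13, a_8 = floor((35 + 35)/13) = 5.
  m_9 = 13*5 - 35 = 30, d_9 = (1251 - 30^2)/13 = 351/13 = 27, a_9 = floor((35 + 30)/27) = 2.
  m_10 = 27*2 - 30 = 24, d_10 = (1251 - 24^2)/27 = 675/27 = 25, a_10 = floor((35 + 24)/25) = 2.
  m_11 = 25*2 - 24 = 26, d_11 = (1251 - 26^2)/25 = 575/25 = 23, a_11 = floor((35 + 26)/23) = 2.
  m_12 = 23*2 - 26 = 20, d_12 = (1251 - 20^2)/23 = 851/23 = 37, a_12 = floor((35 + 20)/37) = 1.
  m_13 = 37*1 - 20 = 17, d_13 = (1251 - 17^2)/37 = 962/37 = 26, a_13 = floor((35 + 17)/26) = 2.
  m_14 = 26*2 - 17 = 35, d_14 = (1251 - 35^2)/26 = 26/26 = 1, a_14 = floor((35 + 35)/1) = 70.
  m_15 = 1*70 - 35 = 35, d_15 = (1251 - 35^2)/1 = 26/1 = 26: (m_15, d_15) = (m_1, d_1) = (35, 26), so from here the quotients repeat a_1, ..., a_14; the period length is 14.
So sqrt(1251) = [35; (2, 1, 2, 2, 2, 5, 35, 5, 2, 2, 2, 1, 2, 70)] with period length k = 14.
k is even, so the fundamental solution of x^2 - 1251y^2 = 1 is (p_{k-1}, q_{k-1}) = (p_13, q_13); compute convergents through index 13.
Convergents (p_i = a_i*p_{i-1} + p_{i-2}, q_i = a_i*q_{i-1} + q_{i-2} with p_{-2}=0, p_{-1}=1, q_{-2}=1, q_{-1}=0):
  i=0: a_0=35, p_0 = 35*1 + 0 = 35, q_0 = 35*0 + 1 = 1.
  i=1: a_1=2, p_1 = 2*35 + 1 = 71, q_1 = 2*1 + 0 = 2.
  i=2: a_2=1, p_2 = 1*71 + 35 = 106, q_2 = 1*2 + 1 = 3.
  i=3: a_3=2, p_3 = 2*106 + 71 = 283, q_3 = 2*3 + 2 = 8.
  i=4: a_4=2, p_4 = 2*283 + 106 = 672, q_4 = 2*8 + 3 = 19.
  i=5: a_5=2, p_5 = 2*672 + 283 = 1627, q_5 = 2*19 + 8 = 46.
  i=6: a_6=5, p_6 = 5*1627 + 672 = 8807, q_6 = 5*46 + 19 = 249.
  i=7: a_7=35, p_7 = 35*8807 + 1627 = 309872, q_7 = 35*249 + 46 = 8761.
  i=8: a_8=5, p_8 = 5*309872 + 8807 = 1558167, q_8 = 5*8761 + 249 = 44054.
  i=9: a_9=2, p_9 = 2*1558167 + 309872 = 3426206, q_9 = 2*44054 + 8761 = 96869.
  i=10: a_10=2, p_10 = 2*3426206 + 1558167 = 8410579, q_10 = 2*96869 + 44054 = 237792.
  i=11: a_11=2, p_11 = 2*8410579 + 3426206 = 20247364, q_11 = 2*237792 + 96869 = 572453.
  i=12: a_12=1, p_12 = 1*20247364 + 8410579 = 28657943, q_12 = 1*572453 + 237792 = 810245.
  i=13: a_13=2, p_13 = 2*28657943 + 20247364 = 77563250, q_13 = 2*810245 + 572453 = 2192943.
Check: 77563250^2 - 1251*2192943^2 = 6016057750562500 - 6016057750562499 = 1, so (x, y) = (77563250, 2192943) solves the equation, and by the theorem it is the least positive solution.

(x, y) = (77563250, 2192943)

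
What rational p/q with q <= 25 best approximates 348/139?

Expand x = 348/139 as a continued fraction with the Euclidean algorithm:
  348 = 2*139 + 70, so a_0 = 2.
  139 = 1*70 + 69, so a_1 = 1.
  70 = 1*69 + 1, so a_2 = 1.
  69 = 69*1 + 0, so a_3 = 69.
so x = [2; 1, 1, 69].
Convergents (p_i = a_i*p_{i-1} + p_{i-2}, q_i = a_i*q_{i-1} + q_{i-2} with p_{-2}=0, p_{-1}=1, q_{-2}=1, q_{-1}=0), until the denominator exceeds 25:
  i=0: a_0=2, p_0 = 2*1 + 0 = 2, q_0 = 2*0 + 1 = 1.
  i=1: a_1=1, p_1 = 1*2 + 1 = 3, q_1 = 1*1 + 0 = 1.
  i=2: a_2=1, p_2 = 1*3 + 2 = 5, q_2 = 1*1 + 1 = 2.
  i=3: a_3=69, p_3 = 69*5 + 3 = 348, q_3 = 69*2 + 1 = 139.
q_3 = 139 > 25, so the last convergent with denominator <= 25 is p_2/q_2 = 5/2.
The closest fraction with denominator <= 25 is either p_2/q_2 or the intermediate fraction (k*p_2 + p_1)/(k*q_2 + q_1) with the largest k >= 1 whose denominator stays <= 25; these approach x as k grows, and every other convergent or intermediate fraction in range is farther away.
Largest k: floor((25 - q_1)/q_2) = floor((25 - 1)/2) = 12.
That gives (12*5 + 3)/(12*2 + 1) = 63/25.
Compare the errors: |x - 5/2| = |348*2 - 5*139|/(139*2) = 1/278, and |x - 63/25| = |348*25 - 63*139|/(139*25) = 57/3475.
Cross-multiplying, 1*3475 = 3475 < 15846 = 57*278, so 1/278 is smaller: the convergent 5/2 is closer to x than 63/25.

5/2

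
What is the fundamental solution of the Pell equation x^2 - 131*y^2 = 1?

(x, y) = (10610, 927)

First expand sqrt(131) as a continued fraction. With x_i = (sqrt(131) + m_i)/d_i and (m_0, d_0) = (0, 1): a_0 = floor(sqrt(131)) = 11, since 11^2 = 121 <= 131 < 144 = 12^2.
Iterate m_{i+1} = d_i*a_i - m_i, d_{i+1} = (131 - m_{i+1}^2)/d_i, a_{i+1} = floor((a_0 + m_{i+1})/d_{i+1}):
  m_1 = 1*11 - 0 = 11, d_1 = (131 - 11^2)/1 = 10/1 = 10, a_1 = floor((11 + 11)/10) = 2.
  m_2 = 10*2 - 11 = 9, d_2 = (131 - 9^2)/10 = 50/10 = 5, a_2 = floor((11 + 9)/5) = 4.
  m_3 = 5*4 - 9 = 11, d_3 = (131 - 11^2)/5 = 10/5 = 2, a_3 = floor((11 + 11)/2) = 11.
  m_4 = 2*11 - 11 = 11, d_4 = (131 - 11^2)/2 = 10/2 = 5, a_4 = floor((11 + 11)/5) = 4.
  m_5 = 5*4 - 11 = 9, d_5 = (131 - 9^2)/5 = 50/5 = 10, a_5 = floor((11 + 9)/10) = 2.
  m_6 = 10*2 - 9 = 11, d_6 = (131 - 11^2)/10 = 10/10 = 1, a_6 = floor((11 + 11)/1) = 22.
  m_7 = 1*22 - 11 = 11, d_7 = (131 - 11^2)/1 = 10/1 = 10: (m_7, d_7) = (m_1, d_1) = (11, 10), so from here the quotients repeat a_1, ..., a_6; the period length is 6.
So sqrt(131) = [11; (2, 4, 11, 4, 2, 22)] with period length k = 6.
k is even, so the fundamental solution of x^2 - 131y^2 = 1 is (p_{k-1}, q_{k-1}) = (p_5, q_5); compute convergents through index 5.
Convergents (p_i = a_i*p_{i-1} + p_{i-2}, q_i = a_i*q_{i-1} + q_{i-2} with p_{-2}=0, p_{-1}=1, q_{-2}=1, q_{-1}=0):
  i=0: a_0=11, p_0 = 11*1 + 0 = 11, q_0 = 11*0 + 1 = 1.
  i=1: a_1=2, p_1 = 2*11 + 1 = 23, q_1 = 2*1 + 0 = 2.
  i=2: a_2=4, p_2 = 4*23 + 11 = 103, q_2 = 4*2 + 1 = 9.
  i=3: a_3=11, p_3 = 11*103 + 23 = 1156, q_3 = 11*9 + 2 = 101.
  i=4: a_4=4, p_4 = 4*1156 + 103 = 4727, q_4 = 4*101 + 9 = 413.
  i=5: a_5=2, p_5 = 2*4727 + 1156 = 10610, q_5 = 2*413 + 101 = 927.
Check: 10610^2 - 131*927^2 = 112572100 - 112572099 = 1, so (x, y) = (10610, 927) solves the equation, and by the theorem it is the least positive solution.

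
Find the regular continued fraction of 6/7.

Run the Euclidean algorithm on 6 and 7; the successive quotients are the partial quotients a_0, a_1, ... (each step inverts the fractional part left over by the previous one):
  6 = 0*7 + 6, so a_0 = 0.
  7 = 1*6 + 1, so a_1 = 1.
  6 = 6*1 + 0, so a_2 = 6.
The remainder reaches 0 after 3 divisions, so the expansion has 3 partial quotients, read off in order.

[0; 1, 6]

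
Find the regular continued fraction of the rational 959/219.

[4; 2, 1, 1, 1, 3, 3, 2]

Run the Euclidean algorithm on 959 and 219; the successive quotients are the partial quotients a_0, a_1, ... (each step inverts the fractional part left over by the previous one):
  959 = 4*219 + 83, so a_0 = 4.
  219 = 2*83 + 53, so a_1 = 2.
  83 = 1*53 + 30, so a_2 = 1.
  53 = 1*30 + 23, so a_3 = 1.
  30 = 1*23 + 7, so a_4 = 1.
  23 = 3*7 + 2, so a_5 = 3.
  7 = 3*2 + 1, so a_6 = 3.
  2 = 2*1 + 0, so a_7 = 2.
The remainder reaches 0 after 8 divisions, so the expansion has 8 partial quotients, read off in order.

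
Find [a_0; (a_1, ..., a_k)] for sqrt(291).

Write x_i = (sqrt(291) + m_i)/d_i with (m_0, d_0) = (0, 1). a_0 = floor(sqrt(291)) = 17, since 17^2 = 289 <= 291 < 324 = 18^2.
Iterate m_{i+1} = d_i*a_i - m_i, d_{i+1} = (291 - m_{i+1}^2)/d_i, a_{i+1} = floor((a_0 + m_{i+1})/d_{i+1}):
  m_1 = 1*17 - 0 = 17, d_1 = (291 - 17^2)/1 = 2/1 = 2, a_1 = floor((17 + 17)/2) = 17.
  m_2 = 2*17 - 17 = 17, d_2 = (291 - 17^2)/2 = 2/2 = 1, a_2 = floor((17 + 17)/1) = 34.
  m_3 = 1*34 - 17 = 17, d_3 = (291 - 17^2)/1 = 2/1 = 2: (m_3, d_3) = (m_1, d_1) = (17, 2), so from here the quotients repeat a_1, a_2; the period length is 2.
Hence the expansion of sqrt(291) is a_0 = 17 followed by the repeating block 17, 34 (period 2).

[17; (17, 34)]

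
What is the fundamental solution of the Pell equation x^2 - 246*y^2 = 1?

First expand sqrt(246) as a continued fraction. With x_i = (sqrt(246) + m_i)/d_i and (m_0, d_0) = (0, 1): a_0 = floor(sqrt(246)) = 15, since 15^2 = 225 <= 246 < 256 = 16^2.
Iterate m_{i+1} = d_i*a_i - m_i, d_{i+1} = (246 - m_{i+1}^2)/d_i, a_{i+1} = floor((a_0 + m_{i+1})/d_{i+1}):
  m_1 = 1*15 - 0 = 15, d_1 = (246 - 15^2)/1 = 21/1 = 21, a_1 = floor((15 + 15)/21) = 1.
  m_2 = 21*1 - 15 = 6, d_2 = (246 - 6^2)/21 = 210/21 = 10, a_2 = floor((15 + 6)/10) = 2.
  m_3 = 10*2 - 6 = 14, d_3 = (246 - 14^2)/10 = 50/10 = 5, a_3 = floor((15 + 14)/5) = 5.
  m_4 = 5*5 - 14 = 11, d_4 = (246 - 11^2)/5 = 125/5 = 25, a_4 = floor((15 + 11)/25) = 1.
  m_5 = 25*1 - 11 = 14, d_5 = (246 - 14^2)/25 = 50/25 = 2, a_5 = floor((15 + 14)/2) = 14.
  m_6 = 2*14 - 14 = 14, d_6 = (246 - 14^2)/2 = 50/2 = 25, a_6 = floor((15 + 14)/25) = 1.
  m_7 = 25*1 - 14 = 11, d_7 = (246 - 11^2)/25 = 125/25 = 5, a_7 = floor((15 + 11)/5) = 5.
  m_8 = 5*5 - 11 = 14, d_8 = (246 - 14^2)/5 = 50/5 = 10, a_8 = floor((15 + 14)/10) = 2.
  m_9 = 10*2 - 14 = 6, d_9 = (246 - 6^2)/10 = 210/10 = 21, a_9 = floor((15 + 6)/21) = 1.
  m_10 = 21*1 - 6 = 15, d_10 = (246 - 15^2)/21 = 21/21 = 1, a_10 = floor((15 + 15)/1) = 30.
  m_11 = 1*30 - 15 = 15, d_11 = (246 - 15^2)/1 = 21/1 = 21: (m_11, d_11) = (m_1, d_1) = (15, 21), so from here the quotients repeat a_1, ..., a_10; the period length is 10.
So sqrt(246) = [15; (1, 2, 5, 1, 14, 1, 5, 2, 1, 30)] with period length k = 10.
k is even, so the fundamental solution of x^2 - 246y^2 = 1 is (p_{k-1}, q_{k-1}) = (p_9, q_9); compute convergents through index 9.
Convergents (p_i = a_i*p_{i-1} + p_{i-2}, q_i = a_i*q_{i-1} + q_{i-2} with p_{-2}=0, p_{-1}=1, q_{-2}=1, q_{-1}=0):
  i=0: a_0=15, p_0 = 15*1 + 0 = 15, q_0 = 15*0 + 1 = 1.
  i=1: a_1=1, p_1 = 1*15 + 1 = 16, q_1 = 1*1 + 0 = 1.
  i=2: a_2=2, p_2 = 2*16 + 15 = 47, q_2 = 2*1 + 1 = 3.
  i=3: a_3=5, p_3 = 5*47 + 16 = 251, q_3 = 5*3 + 1 = 16.
  i=4: a_4=1, p_4 = 1*251 + 47 = 298, q_4 = 1*16 + 3 = 19.
  i=5: a_5=14, p_5 = 14*298 + 251 = 4423, q_5 = 14*19 + 16 = 282.
  i=6: a_6=1, p_6 = 1*4423 + 298 = 4721, q_6 = 1*282 + 19 = 301.
  i=7: a_7=5, p_7 = 5*4721 + 4423 = 28028, q_7 = 5*301 + 282 = 1787.
  i=8: a_8=2, p_8 = 2*28028 + 4721 = 60777, q_8 = 2*1787 + 301 = 3875.
  i=9: a_9=1, p_9 = 1*60777 + 28028 = 88805, q_9 = 1*3875 + 1787 = 5662.
Check: 88805^2 - 246*5662^2 = 7886328025 - 7886328024 = 1, so (x, y) = (88805, 5662) solves the equation, and by the theorem it is the least positive solution.

(x, y) = (88805, 5662)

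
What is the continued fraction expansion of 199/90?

[2; 4, 1, 2, 1, 4]

Run the Euclidean algorithm on 199 and 90; the successive quotients are the partial quotients a_0, a_1, ... (each step inverts the fractional part left over by the previous one):
  199 = 2*90 + 19, so a_0 = 2.
  90 = 4*19 + 14, so a_1 = 4.
  19 = 1*14 + 5, so a_2 = 1.
  14 = 2*5 + 4, so a_3 = 2.
  5 = 1*4 + 1, so a_4 = 1.
  4 = 4*1 + 0, so a_5 = 4.
The remainder reaches 0 after 6 divisions, so the expansion has 6 partial quotients, read off in order.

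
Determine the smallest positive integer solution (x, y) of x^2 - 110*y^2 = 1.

(x, y) = (21, 2)

First expand sqrt(110) as a continued fraction. With x_i = (sqrt(110) + m_i)/d_i and (m_0, d_0) = (0, 1): a_0 = floor(sqrt(110)) = 10, since 10^2 = 100 <= 110 < 121 = 11^2.
Iterate m_{i+1} = d_i*a_i - m_i, d_{i+1} = (110 - m_{i+1}^2)/d_i, a_{i+1} = floor((a_0 + m_{i+1})/d_{i+1}):
  m_1 = 1*10 - 0 = 10, d_1 = (110 - 10^2)/1 = 10/1 = 10, a_1 = floor((10 + 10)/10) = 2.
  m_2 = 10*2 - 10 = 10, d_2 = (110 - 10^2)/10 = 10/10 = 1, a_2 = floor((10 + 10)/1) = 20.
  m_3 = 1*20 - 10 = 10, d_3 = (110 - 10^2)/1 = 10/1 = 10: (m_3, d_3) = (m_1, d_1) = (10, 10), so from here the quotients repeat a_1, a_2; the period length is 2.
So sqrt(110) = [10; (2, 20)] with period length k = 2.
k is even, so the fundamental solution of x^2 - 110y^2 = 1 is (p_{k-1}, q_{k-1}) = (p_1, q_1); compute convergents through index 1.
Convergents (p_i = a_i*p_{i-1} + p_{i-2}, q_i = a_i*q_{i-1} + q_{i-2} with p_{-2}=0, p_{-1}=1, q_{-2}=1, q_{-1}=0):
  i=0: a_0=10, p_0 = 10*1 + 0 = 10, q_0 = 10*0 + 1 = 1.
  i=1: a_1=2, p_1 = 2*10 + 1 = 21, q_1 = 2*1 + 0 = 2.
Check: 21^2 - 110*2^2 = 441 - 440 = 1, so (x, y) = (21, 2) solves the equation, and by the theorem it is the least positive solution.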